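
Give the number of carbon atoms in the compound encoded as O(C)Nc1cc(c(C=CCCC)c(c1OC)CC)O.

15

The symbol for carbon appears 15 times in the SMILES. Lowercase c denotes aromatic carbon and counts toward C.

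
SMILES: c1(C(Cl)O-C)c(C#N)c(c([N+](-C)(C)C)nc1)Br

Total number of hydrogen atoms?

Hydrogens are implicit in SMILES; fill each atom to its normal valence:
  4 × C: 3 H each → 12
  4 × C (aromatic): no H
  1 × Br: no H
  1 × C (aromatic): 1 H
  1 × C: 1 H
  1 × C: no H
  1 × Cl: no H
  1 × N (aromatic): no H
  1 × N: no H
  1 × N (charge +1): no H
  1 × O: no H
  Total hydrogens = 14.

14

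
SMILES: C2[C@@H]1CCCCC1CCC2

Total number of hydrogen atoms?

Hydrogens are implicit in SMILES; fill each atom to its normal valence:
  8 × C: 2 H each → 16
  2 × C: 1 H each → 2
  Total hydrogens = 18.

18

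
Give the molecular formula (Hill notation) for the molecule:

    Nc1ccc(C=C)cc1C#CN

Heavy atoms from the SMILES: 10 C, 2 N.
Implicit hydrogens by atom environment:
  3 × C (aromatic): 1 H each → 3
  3 × C (aromatic): no H
  2 × C: no H
  2 × N: 2 H each → 4
  1 × C: 2 H
  1 × C: 1 H
  Total hydrogens = 10.
Molecular formula: C10H10N2

C10H10N2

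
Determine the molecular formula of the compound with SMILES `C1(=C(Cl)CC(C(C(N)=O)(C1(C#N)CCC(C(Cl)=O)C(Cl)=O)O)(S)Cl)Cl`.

Heavy atoms from the SMILES: 13 C, 5 Cl, 2 N, 4 O, 1 S.
Implicit hydrogens by atom environment:
  9 × C: no H
  5 × Cl: no H
  3 × C: 2 H each → 6
  3 × O: no H
  1 × C: 1 H
  1 × N: 2 H
  1 × N: no H
  1 × O: 1 H
  1 × S: 1 H
  Total hydrogens = 11.
Molecular formula: C13H11Cl5N2O4S

C13H11Cl5N2O4S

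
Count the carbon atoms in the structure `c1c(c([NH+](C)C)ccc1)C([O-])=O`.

9

The symbol for carbon appears 9 times in the SMILES. Lowercase c denotes aromatic carbon and counts toward C.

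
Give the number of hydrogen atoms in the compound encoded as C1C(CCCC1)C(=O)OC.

14

Hydrogens are implicit in SMILES; fill each atom to its normal valence:
  5 × C: 2 H each → 10
  2 × O: no H
  1 × C: 3 H
  1 × C: 1 H
  1 × C: no H
  Total hydrogens = 14.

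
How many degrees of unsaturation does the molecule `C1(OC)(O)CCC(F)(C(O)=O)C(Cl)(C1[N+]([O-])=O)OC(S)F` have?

Molecular formula from the SMILES: C9H12ClF2NO7S.
DoU = (2C + 2 + N − H − X)/2 = (2·9 + 2 + 1 − 12 − 3)/2 = 6/2 = 3.
(Structurally: 1 ring(s) + 2 π bond(s) = 3.)

3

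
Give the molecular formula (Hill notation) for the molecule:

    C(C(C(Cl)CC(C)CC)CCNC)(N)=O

C11H23ClN2O

Heavy atoms from the SMILES: 11 C, 1 Cl, 2 N, 1 O.
Implicit hydrogens by atom environment:
  4 × C: 2 H each → 8
  3 × C: 3 H each → 9
  3 × C: 1 H each → 3
  1 × C: no H
  1 × Cl: no H
  1 × N: 2 H
  1 × N: 1 H
  1 × O: no H
  Total hydrogens = 23.
Molecular formula: C11H23ClN2O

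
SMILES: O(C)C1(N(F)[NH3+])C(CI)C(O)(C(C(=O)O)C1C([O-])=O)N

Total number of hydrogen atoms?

15

Hydrogens are implicit in SMILES; fill each atom to its normal valence:
  4 × C: no H
  3 × C: 1 H each → 3
  3 × O: no H
  2 × O: 1 H each → 2
  1 × C: 3 H
  1 × C: 2 H
  1 × F: no H
  1 × I: no H
  1 × N (charge +1): 3 H
  1 × N: 2 H
  1 × N: no H
  1 × O (charge -1): no H
  Total hydrogens = 15.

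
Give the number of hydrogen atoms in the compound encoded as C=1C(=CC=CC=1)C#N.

5

Hydrogens are implicit in SMILES; fill each atom to its normal valence:
  5 × C (aromatic): 1 H each → 5
  1 × C (aromatic): no H
  1 × C: no H
  1 × N: no H
  Total hydrogens = 5.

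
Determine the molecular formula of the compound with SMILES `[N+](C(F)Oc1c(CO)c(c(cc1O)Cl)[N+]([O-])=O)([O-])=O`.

C8H6ClFN2O7

Heavy atoms from the SMILES: 8 C, 1 Cl, 1 F, 2 N, 7 O.
Implicit hydrogens by atom environment:
  5 × C (aromatic): no H
  3 × O: no H
  2 × N (charge +1): no H
  2 × O: 1 H each → 2
  2 × O (charge -1): no H
  1 × C: 2 H
  1 × C (aromatic): 1 H
  1 × C: 1 H
  1 × Cl: no H
  1 × F: no H
  Total hydrogens = 6.
Molecular formula: C8H6ClFN2O7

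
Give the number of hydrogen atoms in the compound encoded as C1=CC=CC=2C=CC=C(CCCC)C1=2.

Hydrogens are implicit in SMILES; fill each atom to its normal valence:
  7 × C (aromatic): 1 H each → 7
  3 × C: 2 H each → 6
  3 × C (aromatic): no H
  1 × C: 3 H
  Total hydrogens = 16.

16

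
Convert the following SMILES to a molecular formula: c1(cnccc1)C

Heavy atoms from the SMILES: 6 C, 1 N.
Implicit hydrogens by atom environment:
  4 × C (aromatic): 1 H each → 4
  1 × C: 3 H
  1 × C (aromatic): no H
  1 × N (aromatic): no H
  Total hydrogens = 7.
Molecular formula: C6H7N

C6H7N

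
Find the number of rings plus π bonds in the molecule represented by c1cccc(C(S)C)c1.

4

Molecular formula from the SMILES: C8H10S.
DoU = (2C + 2 + N − H − X)/2 = (2·8 + 2 + 0 − 10 − 0)/2 = 8/2 = 4.
(Structurally: 1 ring(s) + 3 π bond(s) = 4.)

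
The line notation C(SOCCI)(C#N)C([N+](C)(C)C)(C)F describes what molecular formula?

Heavy atoms from the SMILES: 9 C, 1 F, 1 I, 2 N, 1 O, 1 S.
Implicit hydrogens by atom environment:
  4 × C: 3 H each → 12
  2 × C: 2 H each → 4
  2 × C: no H
  1 × C: 1 H
  1 × F: no H
  1 × I: no H
  1 × N (charge +1): no H
  1 × N: no H
  1 × O: no H
  1 × S: no H
  Total hydrogens = 17.
Net charge +1.
Molecular formula: C9H17FIN2OS+

C9H17FIN2OS+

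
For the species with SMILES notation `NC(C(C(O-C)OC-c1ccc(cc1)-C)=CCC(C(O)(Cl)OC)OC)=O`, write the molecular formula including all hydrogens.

C18H26ClNO6

Heavy atoms from the SMILES: 18 C, 1 Cl, 1 N, 6 O.
Implicit hydrogens by atom environment:
  5 × O: no H
  4 × C: 3 H each → 12
  4 × C (aromatic): 1 H each → 4
  3 × C: 1 H each → 3
  3 × C: no H
  2 × C: 2 H each → 4
  2 × C (aromatic): no H
  1 × Cl: no H
  1 × N: 2 H
  1 × O: 1 H
  Total hydrogens = 26.
Molecular formula: C18H26ClNO6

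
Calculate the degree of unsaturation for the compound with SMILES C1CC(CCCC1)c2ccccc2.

Molecular formula from the SMILES: C13H18.
DoU = (2C + 2 + N − H − X)/2 = (2·13 + 2 + 0 − 18 − 0)/2 = 10/2 = 5.
(Structurally: 2 ring(s) + 3 π bond(s) = 5.)

5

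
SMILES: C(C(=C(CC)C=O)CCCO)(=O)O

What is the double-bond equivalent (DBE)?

3

Molecular formula from the SMILES: C9H14O4.
DoU = (2C + 2 + N − H − X)/2 = (2·9 + 2 + 0 − 14 − 0)/2 = 6/2 = 3.
(Structurally: 0 ring(s) + 3 π bond(s) = 3.)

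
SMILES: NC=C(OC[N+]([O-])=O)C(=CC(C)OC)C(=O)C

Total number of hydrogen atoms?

16

Hydrogens are implicit in SMILES; fill each atom to its normal valence:
  4 × O: no H
  3 × C: 3 H each → 9
  3 × C: 1 H each → 3
  3 × C: no H
  1 × C: 2 H
  1 × N: 2 H
  1 × N (charge +1): no H
  1 × O (charge -1): no H
  Total hydrogens = 16.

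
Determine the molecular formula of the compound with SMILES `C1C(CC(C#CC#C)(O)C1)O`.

C9H10O2

Heavy atoms from the SMILES: 9 C, 2 O.
Implicit hydrogens by atom environment:
  4 × C: no H
  3 × C: 2 H each → 6
  2 × C: 1 H each → 2
  2 × O: 1 H each → 2
  Total hydrogens = 10.
Molecular formula: C9H10O2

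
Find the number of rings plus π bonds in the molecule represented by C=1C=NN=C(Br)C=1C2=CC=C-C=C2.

Molecular formula from the SMILES: C10H7BrN2.
DoU = (2C + 2 + N − H − X)/2 = (2·10 + 2 + 2 − 7 − 1)/2 = 16/2 = 8.
(Structurally: 2 ring(s) + 6 π bond(s) = 8.)

8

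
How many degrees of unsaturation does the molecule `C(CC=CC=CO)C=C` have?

Molecular formula from the SMILES: C8H12O.
DoU = (2C + 2 + N − H − X)/2 = (2·8 + 2 + 0 − 12 − 0)/2 = 6/2 = 3.
(Structurally: 0 ring(s) + 3 π bond(s) = 3.)

3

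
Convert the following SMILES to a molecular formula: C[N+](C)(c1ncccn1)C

Heavy atoms from the SMILES: 7 C, 3 N.
Implicit hydrogens by atom environment:
  3 × C: 3 H each → 9
  3 × C (aromatic): 1 H each → 3
  2 × N (aromatic): no H
  1 × C (aromatic): no H
  1 × N (charge +1): no H
  Total hydrogens = 12.
Net charge +1.
Molecular formula: C7H12N3+

C7H12N3+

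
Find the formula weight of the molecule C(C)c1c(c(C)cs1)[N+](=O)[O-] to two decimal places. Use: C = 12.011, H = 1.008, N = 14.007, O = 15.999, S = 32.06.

171.21

Molecular formula: C7H9NO2S.
M = 7×12.011 + 9×1.008 + 1×14.007 + 2×15.999 + 1×32.06 = 171.21 g/mol.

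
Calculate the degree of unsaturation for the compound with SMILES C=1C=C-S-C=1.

3

Molecular formula from the SMILES: C4H4S.
DoU = (2C + 2 + N − H − X)/2 = (2·4 + 2 + 0 − 4 − 0)/2 = 6/2 = 3.
(Structurally: 1 ring(s) + 2 π bond(s) = 3.)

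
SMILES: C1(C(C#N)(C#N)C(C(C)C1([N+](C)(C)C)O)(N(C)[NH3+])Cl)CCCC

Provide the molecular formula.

[C16H30ClN5O]2+

Heavy atoms from the SMILES: 16 C, 1 Cl, 5 N, 1 O.
Implicit hydrogens by atom environment:
  6 × C: 3 H each → 18
  5 × C: no H
  3 × C: 2 H each → 6
  3 × N: no H
  2 × C: 1 H each → 2
  1 × Cl: no H
  1 × N (charge +1): 3 H
  1 × N (charge +1): no H
  1 × O: 1 H
  Total hydrogens = 30.
Net charge +2.
Molecular formula: [C16H30ClN5O]2+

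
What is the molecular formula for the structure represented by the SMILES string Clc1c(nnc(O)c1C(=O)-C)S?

C6H5ClN2O2S

Heavy atoms from the SMILES: 6 C, 1 Cl, 2 N, 2 O, 1 S.
Implicit hydrogens by atom environment:
  4 × C (aromatic): no H
  2 × N (aromatic): no H
  1 × C: 3 H
  1 × C: no H
  1 × Cl: no H
  1 × O: 1 H
  1 × O: no H
  1 × S: 1 H
  Total hydrogens = 5.
Molecular formula: C6H5ClN2O2S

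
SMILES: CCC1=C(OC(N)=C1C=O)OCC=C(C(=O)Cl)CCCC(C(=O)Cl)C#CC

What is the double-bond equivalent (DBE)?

9

Molecular formula from the SMILES: C19H21Cl2NO5.
DoU = (2C + 2 + N − H − X)/2 = (2·19 + 2 + 1 − 21 − 2)/2 = 18/2 = 9.
(Structurally: 1 ring(s) + 8 π bond(s) = 9.)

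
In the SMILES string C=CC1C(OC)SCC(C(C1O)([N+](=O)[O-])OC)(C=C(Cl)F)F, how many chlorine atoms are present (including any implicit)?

1

The symbol for chlorine appears 1 time in the SMILES.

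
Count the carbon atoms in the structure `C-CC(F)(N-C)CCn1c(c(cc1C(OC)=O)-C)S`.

13

The symbol for carbon appears 13 times in the SMILES. Lowercase c denotes aromatic carbon and counts toward C.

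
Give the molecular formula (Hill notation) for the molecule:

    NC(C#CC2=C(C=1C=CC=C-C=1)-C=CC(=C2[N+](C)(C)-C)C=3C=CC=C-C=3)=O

Heavy atoms from the SMILES: 24 C, 2 N, 1 O.
Implicit hydrogens by atom environment:
  12 × C (aromatic): 1 H each → 12
  6 × C (aromatic): no H
  3 × C: 3 H each → 9
  3 × C: no H
  1 × N: 2 H
  1 × N (charge +1): no H
  1 × O: no H
  Total hydrogens = 23.
Net charge +1.
Molecular formula: C24H23N2O+

C24H23N2O+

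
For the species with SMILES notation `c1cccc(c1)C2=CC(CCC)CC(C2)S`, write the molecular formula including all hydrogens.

Heavy atoms from the SMILES: 15 C, 1 S.
Implicit hydrogens by atom environment:
  5 × C (aromatic): 1 H each → 5
  4 × C: 2 H each → 8
  3 × C: 1 H each → 3
  1 × C: 3 H
  1 × C: no H
  1 × C (aromatic): no H
  1 × S: 1 H
  Total hydrogens = 20.
Molecular formula: C15H20S

C15H20S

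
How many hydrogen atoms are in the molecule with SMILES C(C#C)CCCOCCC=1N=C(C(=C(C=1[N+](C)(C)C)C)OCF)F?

27

Hydrogens are implicit in SMILES; fill each atom to its normal valence:
  7 × C: 2 H each → 14
  5 × C (aromatic): no H
  4 × C: 3 H each → 12
  2 × F: no H
  2 × O: no H
  1 × C: 1 H
  1 × C: no H
  1 × N (aromatic): no H
  1 × N (charge +1): no H
  Total hydrogens = 27.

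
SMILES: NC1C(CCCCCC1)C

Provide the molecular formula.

C9H19N

Heavy atoms from the SMILES: 9 C, 1 N.
Implicit hydrogens by atom environment:
  6 × C: 2 H each → 12
  2 × C: 1 H each → 2
  1 × C: 3 H
  1 × N: 2 H
  Total hydrogens = 19.
Molecular formula: C9H19N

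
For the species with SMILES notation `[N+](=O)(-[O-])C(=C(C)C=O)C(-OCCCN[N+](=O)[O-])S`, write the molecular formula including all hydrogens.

C8H13N3O6S

Heavy atoms from the SMILES: 8 C, 3 N, 6 O, 1 S.
Implicit hydrogens by atom environment:
  4 × O: no H
  3 × C: 2 H each → 6
  2 × C: 1 H each → 2
  2 × C: no H
  2 × N (charge +1): no H
  2 × O (charge -1): no H
  1 × C: 3 H
  1 × N: 1 H
  1 × S: 1 H
  Total hydrogens = 13.
Molecular formula: C8H13N3O6S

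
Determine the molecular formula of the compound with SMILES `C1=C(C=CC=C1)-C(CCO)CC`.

C11H16O

Heavy atoms from the SMILES: 11 C, 1 O.
Implicit hydrogens by atom environment:
  5 × C (aromatic): 1 H each → 5
  3 × C: 2 H each → 6
  1 × C: 3 H
  1 × C: 1 H
  1 × C (aromatic): no H
  1 × O: 1 H
  Total hydrogens = 16.
Molecular formula: C11H16O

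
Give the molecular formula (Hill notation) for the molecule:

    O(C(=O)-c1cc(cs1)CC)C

Heavy atoms from the SMILES: 8 C, 2 O, 1 S.
Implicit hydrogens by atom environment:
  2 × C: 3 H each → 6
  2 × C (aromatic): 1 H each → 2
  2 × C (aromatic): no H
  2 × O: no H
  1 × C: 2 H
  1 × C: no H
  1 × S (aromatic): no H
  Total hydrogens = 10.
Molecular formula: C8H10O2S

C8H10O2S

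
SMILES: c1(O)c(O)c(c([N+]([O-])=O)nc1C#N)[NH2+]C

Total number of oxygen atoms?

4

The symbol for oxygen appears 4 times in the SMILES.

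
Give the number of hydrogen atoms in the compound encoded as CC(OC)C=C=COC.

12

Hydrogens are implicit in SMILES; fill each atom to its normal valence:
  3 × C: 3 H each → 9
  3 × C: 1 H each → 3
  2 × O: no H
  1 × C: no H
  Total hydrogens = 12.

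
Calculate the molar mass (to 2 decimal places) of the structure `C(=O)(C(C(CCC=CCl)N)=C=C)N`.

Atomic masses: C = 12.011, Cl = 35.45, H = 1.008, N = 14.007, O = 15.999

Molecular formula: C9H13ClN2O.
M = 9×12.011 + 1×35.45 + 13×1.008 + 2×14.007 + 1×15.999 = 200.67 g/mol.

200.67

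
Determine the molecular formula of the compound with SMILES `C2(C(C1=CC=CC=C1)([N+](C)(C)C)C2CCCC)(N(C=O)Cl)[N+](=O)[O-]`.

C17H25ClN3O3+

Heavy atoms from the SMILES: 17 C, 1 Cl, 3 N, 3 O.
Implicit hydrogens by atom environment:
  5 × C (aromatic): 1 H each → 5
  4 × C: 3 H each → 12
  3 × C: 2 H each → 6
  2 × C: 1 H each → 2
  2 × C: no H
  2 × N (charge +1): no H
  2 × O: no H
  1 × C (aromatic): no H
  1 × Cl: no H
  1 × N: no H
  1 × O (charge -1): no H
  Total hydrogens = 25.
Net charge +1.
Molecular formula: C17H25ClN3O3+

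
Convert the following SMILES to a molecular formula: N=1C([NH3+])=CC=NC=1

Heavy atoms from the SMILES: 4 C, 3 N.
Implicit hydrogens by atom environment:
  3 × C (aromatic): 1 H each → 3
  2 × N (aromatic): no H
  1 × C (aromatic): no H
  1 × N (charge +1): 3 H
  Total hydrogens = 6.
Net charge +1.
Molecular formula: C4H6N3+

C4H6N3+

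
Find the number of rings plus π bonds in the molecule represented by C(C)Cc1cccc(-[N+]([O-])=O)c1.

5

Molecular formula from the SMILES: C9H11NO2.
DoU = (2C + 2 + N − H − X)/2 = (2·9 + 2 + 1 − 11 − 0)/2 = 10/2 = 5.
(Structurally: 1 ring(s) + 4 π bond(s) = 5.)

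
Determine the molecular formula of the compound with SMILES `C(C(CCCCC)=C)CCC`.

C11H22

Heavy atoms from the SMILES: 11 C.
Implicit hydrogens by atom environment:
  8 × C: 2 H each → 16
  2 × C: 3 H each → 6
  1 × C: no H
  Total hydrogens = 22.
Molecular formula: C11H22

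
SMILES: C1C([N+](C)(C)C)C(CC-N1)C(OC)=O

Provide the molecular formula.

Heavy atoms from the SMILES: 10 C, 2 N, 2 O.
Implicit hydrogens by atom environment:
  4 × C: 3 H each → 12
  3 × C: 2 H each → 6
  2 × C: 1 H each → 2
  2 × O: no H
  1 × C: no H
  1 × N: 1 H
  1 × N (charge +1): no H
  Total hydrogens = 21.
Net charge +1.
Molecular formula: C10H21N2O2+

C10H21N2O2+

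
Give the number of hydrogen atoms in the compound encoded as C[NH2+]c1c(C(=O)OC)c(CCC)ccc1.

18

Hydrogens are implicit in SMILES; fill each atom to its normal valence:
  3 × C: 3 H each → 9
  3 × C (aromatic): 1 H each → 3
  3 × C (aromatic): no H
  2 × C: 2 H each → 4
  2 × O: no H
  1 × C: no H
  1 × N (charge +1): 2 H
  Total hydrogens = 18.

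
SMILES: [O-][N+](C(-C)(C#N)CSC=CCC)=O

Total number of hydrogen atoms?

12

Hydrogens are implicit in SMILES; fill each atom to its normal valence:
  2 × C: 3 H each → 6
  2 × C: 2 H each → 4
  2 × C: 1 H each → 2
  2 × C: no H
  1 × N (charge +1): no H
  1 × N: no H
  1 × O: no H
  1 × O (charge -1): no H
  1 × S: no H
  Total hydrogens = 12.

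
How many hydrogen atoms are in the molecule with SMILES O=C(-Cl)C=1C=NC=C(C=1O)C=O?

Hydrogens are implicit in SMILES; fill each atom to its normal valence:
  3 × C (aromatic): no H
  2 × C (aromatic): 1 H each → 2
  2 × O: no H
  1 × C: 1 H
  1 × C: no H
  1 × Cl: no H
  1 × N (aromatic): no H
  1 × O: 1 H
  Total hydrogens = 4.

4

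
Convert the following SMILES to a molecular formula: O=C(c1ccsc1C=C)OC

C8H8O2S

Heavy atoms from the SMILES: 8 C, 2 O, 1 S.
Implicit hydrogens by atom environment:
  2 × C (aromatic): 1 H each → 2
  2 × C (aromatic): no H
  2 × O: no H
  1 × C: 3 H
  1 × C: 2 H
  1 × C: 1 H
  1 × C: no H
  1 × S (aromatic): no H
  Total hydrogens = 8.
Molecular formula: C8H8O2S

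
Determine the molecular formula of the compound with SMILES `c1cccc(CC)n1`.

Heavy atoms from the SMILES: 7 C, 1 N.
Implicit hydrogens by atom environment:
  4 × C (aromatic): 1 H each → 4
  1 × C: 3 H
  1 × C: 2 H
  1 × C (aromatic): no H
  1 × N (aromatic): no H
  Total hydrogens = 9.
Molecular formula: C7H9N

C7H9N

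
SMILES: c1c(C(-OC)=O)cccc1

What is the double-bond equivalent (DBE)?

Molecular formula from the SMILES: C8H8O2.
DoU = (2C + 2 + N − H − X)/2 = (2·8 + 2 + 0 − 8 − 0)/2 = 10/2 = 5.
(Structurally: 1 ring(s) + 4 π bond(s) = 5.)

5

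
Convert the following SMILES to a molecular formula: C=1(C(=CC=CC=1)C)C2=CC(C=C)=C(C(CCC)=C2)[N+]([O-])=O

Heavy atoms from the SMILES: 18 C, 1 N, 2 O.
Implicit hydrogens by atom environment:
  6 × C (aromatic): 1 H each → 6
  6 × C (aromatic): no H
  3 × C: 2 H each → 6
  2 × C: 3 H each → 6
  1 × C: 1 H
  1 × N (charge +1): no H
  1 × O: no H
  1 × O (charge -1): no H
  Total hydrogens = 19.
Molecular formula: C18H19NO2

C18H19NO2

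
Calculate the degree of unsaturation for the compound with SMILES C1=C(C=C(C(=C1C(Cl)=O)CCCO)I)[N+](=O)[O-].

6

Molecular formula from the SMILES: C10H9ClINO4.
DoU = (2C + 2 + N − H − X)/2 = (2·10 + 2 + 1 − 9 − 2)/2 = 12/2 = 6.
(Structurally: 1 ring(s) + 5 π bond(s) = 6.)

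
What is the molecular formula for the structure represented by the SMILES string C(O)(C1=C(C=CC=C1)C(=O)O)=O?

Heavy atoms from the SMILES: 8 C, 4 O.
Implicit hydrogens by atom environment:
  4 × C (aromatic): 1 H each → 4
  2 × C (aromatic): no H
  2 × C: no H
  2 × O: 1 H each → 2
  2 × O: no H
  Total hydrogens = 6.
Molecular formula: C8H6O4

C8H6O4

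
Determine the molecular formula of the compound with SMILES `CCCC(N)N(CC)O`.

C6H16N2O

Heavy atoms from the SMILES: 6 C, 2 N, 1 O.
Implicit hydrogens by atom environment:
  3 × C: 2 H each → 6
  2 × C: 3 H each → 6
  1 × C: 1 H
  1 × N: 2 H
  1 × N: no H
  1 × O: 1 H
  Total hydrogens = 16.
Molecular formula: C6H16N2O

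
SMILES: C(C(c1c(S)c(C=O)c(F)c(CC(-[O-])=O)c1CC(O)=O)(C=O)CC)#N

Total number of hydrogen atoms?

Hydrogens are implicit in SMILES; fill each atom to its normal valence:
  6 × C (aromatic): no H
  4 × C: no H
  4 × O: no H
  3 × C: 2 H each → 6
  2 × C: 1 H each → 2
  1 × C: 3 H
  1 × F: no H
  1 × N: no H
  1 × O: 1 H
  1 × O (charge -1): no H
  1 × S: 1 H
  Total hydrogens = 13.

13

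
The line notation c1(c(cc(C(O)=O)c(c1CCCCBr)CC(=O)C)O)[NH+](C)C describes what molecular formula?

C16H23BrNO4+

Heavy atoms from the SMILES: 1 Br, 16 C, 1 N, 4 O.
Implicit hydrogens by atom environment:
  5 × C: 2 H each → 10
  5 × C (aromatic): no H
  3 × C: 3 H each → 9
  2 × C: no H
  2 × O: 1 H each → 2
  2 × O: no H
  1 × Br: no H
  1 × C (aromatic): 1 H
  1 × N (charge +1): 1 H
  Total hydrogens = 23.
Net charge +1.
Molecular formula: C16H23BrNO4+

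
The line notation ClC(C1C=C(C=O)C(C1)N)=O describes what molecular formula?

Heavy atoms from the SMILES: 7 C, 1 Cl, 1 N, 2 O.
Implicit hydrogens by atom environment:
  4 × C: 1 H each → 4
  2 × C: no H
  2 × O: no H
  1 × C: 2 H
  1 × Cl: no H
  1 × N: 2 H
  Total hydrogens = 8.
Molecular formula: C7H8ClNO2

C7H8ClNO2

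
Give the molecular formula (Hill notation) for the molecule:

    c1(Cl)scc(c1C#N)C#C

C7H2ClNS

Heavy atoms from the SMILES: 7 C, 1 Cl, 1 N, 1 S.
Implicit hydrogens by atom environment:
  3 × C (aromatic): no H
  2 × C: no H
  1 × C (aromatic): 1 H
  1 × C: 1 H
  1 × Cl: no H
  1 × N: no H
  1 × S (aromatic): no H
  Total hydrogens = 2.
Molecular formula: C7H2ClNS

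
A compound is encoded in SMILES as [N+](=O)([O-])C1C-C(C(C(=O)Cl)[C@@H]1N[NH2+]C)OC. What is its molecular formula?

Heavy atoms from the SMILES: 8 C, 1 Cl, 3 N, 4 O.
Implicit hydrogens by atom environment:
  4 × C: 1 H each → 4
  3 × O: no H
  2 × C: 3 H each → 6
  1 × C: 2 H
  1 × C: no H
  1 × Cl: no H
  1 × N (charge +1): 2 H
  1 × N: 1 H
  1 × N (charge +1): no H
  1 × O (charge -1): no H
  Total hydrogens = 15.
Net charge +1.
Molecular formula: C8H15ClN3O4+

C8H15ClN3O4+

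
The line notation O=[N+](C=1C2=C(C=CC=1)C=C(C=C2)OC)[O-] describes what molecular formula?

Heavy atoms from the SMILES: 11 C, 1 N, 3 O.
Implicit hydrogens by atom environment:
  6 × C (aromatic): 1 H each → 6
  4 × C (aromatic): no H
  2 × O: no H
  1 × C: 3 H
  1 × N (charge +1): no H
  1 × O (charge -1): no H
  Total hydrogens = 9.
Molecular formula: C11H9NO3

C11H9NO3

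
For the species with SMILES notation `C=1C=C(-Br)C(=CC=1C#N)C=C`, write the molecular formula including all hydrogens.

Heavy atoms from the SMILES: 1 Br, 9 C, 1 N.
Implicit hydrogens by atom environment:
  3 × C (aromatic): 1 H each → 3
  3 × C (aromatic): no H
  1 × Br: no H
  1 × C: 2 H
  1 × C: 1 H
  1 × C: no H
  1 × N: no H
  Total hydrogens = 6.
Molecular formula: C9H6BrN

C9H6BrN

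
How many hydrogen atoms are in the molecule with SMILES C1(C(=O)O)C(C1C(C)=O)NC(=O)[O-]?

8

Hydrogens are implicit in SMILES; fill each atom to its normal valence:
  3 × C: 1 H each → 3
  3 × C: no H
  3 × O: no H
  1 × C: 3 H
  1 × N: 1 H
  1 × O: 1 H
  1 × O (charge -1): no H
  Total hydrogens = 8.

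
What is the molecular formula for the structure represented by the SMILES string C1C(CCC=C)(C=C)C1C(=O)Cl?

C10H13ClO

Heavy atoms from the SMILES: 10 C, 1 Cl, 1 O.
Implicit hydrogens by atom environment:
  5 × C: 2 H each → 10
  3 × C: 1 H each → 3
  2 × C: no H
  1 × Cl: no H
  1 × O: no H
  Total hydrogens = 13.
Molecular formula: C10H13ClO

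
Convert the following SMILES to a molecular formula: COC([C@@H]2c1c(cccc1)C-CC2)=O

Heavy atoms from the SMILES: 12 C, 2 O.
Implicit hydrogens by atom environment:
  4 × C (aromatic): 1 H each → 4
  3 × C: 2 H each → 6
  2 × C (aromatic): no H
  2 × O: no H
  1 × C: 3 H
  1 × C: 1 H
  1 × C: no H
  Total hydrogens = 14.
Molecular formula: C12H14O2

C12H14O2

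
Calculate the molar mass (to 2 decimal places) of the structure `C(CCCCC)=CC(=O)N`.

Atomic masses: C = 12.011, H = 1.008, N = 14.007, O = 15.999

141.21

Molecular formula: C8H15NO.
M = 8×12.011 + 15×1.008 + 1×14.007 + 1×15.999 = 141.21 g/mol.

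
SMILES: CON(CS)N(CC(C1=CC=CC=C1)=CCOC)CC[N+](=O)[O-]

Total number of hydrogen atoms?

Hydrogens are implicit in SMILES; fill each atom to its normal valence:
  5 × C: 2 H each → 10
  5 × C (aromatic): 1 H each → 5
  3 × O: no H
  2 × C: 3 H each → 6
  2 × N: no H
  1 × C: 1 H
  1 × C: no H
  1 × C (aromatic): no H
  1 × N (charge +1): no H
  1 × O (charge -1): no H
  1 × S: 1 H
  Total hydrogens = 23.

23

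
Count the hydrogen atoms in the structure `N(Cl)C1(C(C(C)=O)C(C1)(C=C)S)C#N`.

Hydrogens are implicit in SMILES; fill each atom to its normal valence:
  4 × C: no H
  2 × C: 2 H each → 4
  2 × C: 1 H each → 2
  1 × C: 3 H
  1 × Cl: no H
  1 × N: 1 H
  1 × N: no H
  1 × O: no H
  1 × S: 1 H
  Total hydrogens = 11.

11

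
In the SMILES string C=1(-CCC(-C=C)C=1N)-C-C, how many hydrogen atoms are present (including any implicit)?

15

Hydrogens are implicit in SMILES; fill each atom to its normal valence:
  4 × C: 2 H each → 8
  2 × C: 1 H each → 2
  2 × C: no H
  1 × C: 3 H
  1 × N: 2 H
  Total hydrogens = 15.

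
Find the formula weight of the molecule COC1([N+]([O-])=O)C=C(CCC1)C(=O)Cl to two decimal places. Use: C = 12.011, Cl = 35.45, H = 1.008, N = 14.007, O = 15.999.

Molecular formula: C8H10ClNO4.
M = 8×12.011 + 1×35.45 + 10×1.008 + 1×14.007 + 4×15.999 = 219.62 g/mol.

219.62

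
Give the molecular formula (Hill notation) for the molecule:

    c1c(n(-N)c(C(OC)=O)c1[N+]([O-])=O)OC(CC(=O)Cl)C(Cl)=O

C10H9Cl2N3O7

Heavy atoms from the SMILES: 10 C, 2 Cl, 3 N, 7 O.
Implicit hydrogens by atom environment:
  6 × O: no H
  3 × C (aromatic): no H
  3 × C: no H
  2 × Cl: no H
  1 × C: 3 H
  1 × C: 2 H
  1 × C (aromatic): 1 H
  1 × C: 1 H
  1 × N: 2 H
  1 × N (aromatic): no H
  1 × N (charge +1): no H
  1 × O (charge -1): no H
  Total hydrogens = 9.
Molecular formula: C10H9Cl2N3O7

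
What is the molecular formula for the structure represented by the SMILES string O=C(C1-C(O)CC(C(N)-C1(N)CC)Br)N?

Heavy atoms from the SMILES: 1 Br, 9 C, 3 N, 2 O.
Implicit hydrogens by atom environment:
  4 × C: 1 H each → 4
  3 × N: 2 H each → 6
  2 × C: 2 H each → 4
  2 × C: no H
  1 × Br: no H
  1 × C: 3 H
  1 × O: 1 H
  1 × O: no H
  Total hydrogens = 18.
Molecular formula: C9H18BrN3O2

C9H18BrN3O2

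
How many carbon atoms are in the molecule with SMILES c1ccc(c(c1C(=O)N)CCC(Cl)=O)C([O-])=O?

11

The symbol for carbon appears 11 times in the SMILES. Lowercase c denotes aromatic carbon and counts toward C.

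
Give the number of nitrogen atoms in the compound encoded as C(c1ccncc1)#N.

2

The symbol for nitrogen appears 2 times in the SMILES.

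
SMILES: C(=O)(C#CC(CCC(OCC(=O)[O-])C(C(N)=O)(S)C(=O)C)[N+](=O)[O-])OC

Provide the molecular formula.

Heavy atoms from the SMILES: 14 C, 2 N, 9 O, 1 S.
Implicit hydrogens by atom environment:
  7 × C: no H
  7 × O: no H
  3 × C: 2 H each → 6
  2 × C: 3 H each → 6
  2 × C: 1 H each → 2
  2 × O (charge -1): no H
  1 × N: 2 H
  1 × N (charge +1): no H
  1 × S: 1 H
  Total hydrogens = 17.
Net charge -1.
Molecular formula: C14H17N2O9S-

C14H17N2O9S-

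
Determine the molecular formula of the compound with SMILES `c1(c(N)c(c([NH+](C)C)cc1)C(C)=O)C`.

Heavy atoms from the SMILES: 11 C, 2 N, 1 O.
Implicit hydrogens by atom environment:
  4 × C: 3 H each → 12
  4 × C (aromatic): no H
  2 × C (aromatic): 1 H each → 2
  1 × C: no H
  1 × N: 2 H
  1 × N (charge +1): 1 H
  1 × O: no H
  Total hydrogens = 17.
Net charge +1.
Molecular formula: C11H17N2O+

C11H17N2O+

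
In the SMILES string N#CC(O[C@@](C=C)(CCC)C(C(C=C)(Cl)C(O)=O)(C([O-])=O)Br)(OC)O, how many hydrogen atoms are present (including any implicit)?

18

Hydrogens are implicit in SMILES; fill each atom to its normal valence:
  7 × C: no H
  4 × C: 2 H each → 8
  4 × O: no H
  2 × C: 3 H each → 6
  2 × C: 1 H each → 2
  2 × O: 1 H each → 2
  1 × Br: no H
  1 × Cl: no H
  1 × N: no H
  1 × O (charge -1): no H
  Total hydrogens = 18.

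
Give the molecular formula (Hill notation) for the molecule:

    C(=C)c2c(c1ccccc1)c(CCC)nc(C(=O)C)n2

Heavy atoms from the SMILES: 17 C, 2 N, 1 O.
Implicit hydrogens by atom environment:
  5 × C (aromatic): 1 H each → 5
  5 × C (aromatic): no H
  3 × C: 2 H each → 6
  2 × C: 3 H each → 6
  2 × N (aromatic): no H
  1 × C: 1 H
  1 × C: no H
  1 × O: no H
  Total hydrogens = 18.
Molecular formula: C17H18N2O

C17H18N2O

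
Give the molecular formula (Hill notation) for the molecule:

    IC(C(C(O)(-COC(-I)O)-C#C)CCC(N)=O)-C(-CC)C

C14H23I2NO4

Heavy atoms from the SMILES: 14 C, 2 I, 1 N, 4 O.
Implicit hydrogens by atom environment:
  5 × C: 1 H each → 5
  4 × C: 2 H each → 8
  3 × C: no H
  2 × C: 3 H each → 6
  2 × I: no H
  2 × O: 1 H each → 2
  2 × O: no H
  1 × N: 2 H
  Total hydrogens = 23.
Molecular formula: C14H23I2NO4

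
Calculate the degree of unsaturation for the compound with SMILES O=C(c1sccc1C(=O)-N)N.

Molecular formula from the SMILES: C6H6N2O2S.
DoU = (2C + 2 + N − H − X)/2 = (2·6 + 2 + 2 − 6 − 0)/2 = 10/2 = 5.
(Structurally: 1 ring(s) + 4 π bond(s) = 5.)

5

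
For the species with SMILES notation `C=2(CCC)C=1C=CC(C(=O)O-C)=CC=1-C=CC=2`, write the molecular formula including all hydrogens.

Heavy atoms from the SMILES: 15 C, 2 O.
Implicit hydrogens by atom environment:
  6 × C (aromatic): 1 H each → 6
  4 × C (aromatic): no H
  2 × C: 3 H each → 6
  2 × C: 2 H each → 4
  2 × O: no H
  1 × C: no H
  Total hydrogens = 16.
Molecular formula: C15H16O2

C15H16O2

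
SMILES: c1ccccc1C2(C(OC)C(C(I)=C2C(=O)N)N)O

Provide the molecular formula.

Heavy atoms from the SMILES: 13 C, 1 I, 2 N, 3 O.
Implicit hydrogens by atom environment:
  5 × C (aromatic): 1 H each → 5
  4 × C: no H
  2 × C: 1 H each → 2
  2 × N: 2 H each → 4
  2 × O: no H
  1 × C: 3 H
  1 × C (aromatic): no H
  1 × I: no H
  1 × O: 1 H
  Total hydrogens = 15.
Molecular formula: C13H15IN2O3

C13H15IN2O3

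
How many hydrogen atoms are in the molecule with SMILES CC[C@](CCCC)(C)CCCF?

Hydrogens are implicit in SMILES; fill each atom to its normal valence:
  7 × C: 2 H each → 14
  3 × C: 3 H each → 9
  1 × C: no H
  1 × F: no H
  Total hydrogens = 23.

23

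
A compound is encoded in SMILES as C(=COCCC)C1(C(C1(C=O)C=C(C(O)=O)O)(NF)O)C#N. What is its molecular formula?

C13H15FN2O6

Heavy atoms from the SMILES: 13 C, 1 F, 2 N, 6 O.
Implicit hydrogens by atom environment:
  6 × C: no H
  4 × C: 1 H each → 4
  3 × O: 1 H each → 3
  3 × O: no H
  2 × C: 2 H each → 4
  1 × C: 3 H
  1 × F: no H
  1 × N: 1 H
  1 × N: no H
  Total hydrogens = 15.
Molecular formula: C13H15FN2O6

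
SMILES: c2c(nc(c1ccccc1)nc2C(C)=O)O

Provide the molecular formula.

C12H10N2O2

Heavy atoms from the SMILES: 12 C, 2 N, 2 O.
Implicit hydrogens by atom environment:
  6 × C (aromatic): 1 H each → 6
  4 × C (aromatic): no H
  2 × N (aromatic): no H
  1 × C: 3 H
  1 × C: no H
  1 × O: 1 H
  1 × O: no H
  Total hydrogens = 10.
Molecular formula: C12H10N2O2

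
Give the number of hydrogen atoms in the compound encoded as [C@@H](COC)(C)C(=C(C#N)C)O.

Hydrogens are implicit in SMILES; fill each atom to its normal valence:
  3 × C: 3 H each → 9
  3 × C: no H
  1 × C: 2 H
  1 × C: 1 H
  1 × N: no H
  1 × O: 1 H
  1 × O: no H
  Total hydrogens = 13.

13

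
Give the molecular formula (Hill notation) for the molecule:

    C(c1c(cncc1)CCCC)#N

Heavy atoms from the SMILES: 10 C, 2 N.
Implicit hydrogens by atom environment:
  3 × C: 2 H each → 6
  3 × C (aromatic): 1 H each → 3
  2 × C (aromatic): no H
  1 × C: 3 H
  1 × C: no H
  1 × N (aromatic): no H
  1 × N: no H
  Total hydrogens = 12.
Molecular formula: C10H12N2

C10H12N2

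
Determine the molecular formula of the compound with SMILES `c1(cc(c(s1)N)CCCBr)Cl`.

Heavy atoms from the SMILES: 1 Br, 7 C, 1 Cl, 1 N, 1 S.
Implicit hydrogens by atom environment:
  3 × C: 2 H each → 6
  3 × C (aromatic): no H
  1 × Br: no H
  1 × C (aromatic): 1 H
  1 × Cl: no H
  1 × N: 2 H
  1 × S (aromatic): no H
  Total hydrogens = 9.
Molecular formula: C7H9BrClNS

C7H9BrClNS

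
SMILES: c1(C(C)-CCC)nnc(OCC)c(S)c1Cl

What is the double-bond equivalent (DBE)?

4

Molecular formula from the SMILES: C11H17ClN2OS.
DoU = (2C + 2 + N − H − X)/2 = (2·11 + 2 + 2 − 17 − 1)/2 = 8/2 = 4.
(Structurally: 1 ring(s) + 3 π bond(s) = 4.)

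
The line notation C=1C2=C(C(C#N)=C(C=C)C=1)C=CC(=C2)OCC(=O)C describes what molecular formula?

C16H13NO2

Heavy atoms from the SMILES: 16 C, 1 N, 2 O.
Implicit hydrogens by atom environment:
  5 × C (aromatic): 1 H each → 5
  5 × C (aromatic): no H
  2 × C: 2 H each → 4
  2 × C: no H
  2 × O: no H
  1 × C: 3 H
  1 × C: 1 H
  1 × N: no H
  Total hydrogens = 13.
Molecular formula: C16H13NO2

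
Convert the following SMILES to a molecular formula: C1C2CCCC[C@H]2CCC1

Heavy atoms from the SMILES: 10 C.
Implicit hydrogens by atom environment:
  8 × C: 2 H each → 16
  2 × C: 1 H each → 2
  Total hydrogens = 18.
Molecular formula: C10H18

C10H18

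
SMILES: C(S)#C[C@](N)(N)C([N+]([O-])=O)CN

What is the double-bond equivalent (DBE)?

3

Molecular formula from the SMILES: C5H10N4O2S.
DoU = (2C + 2 + N − H − X)/2 = (2·5 + 2 + 4 − 10 − 0)/2 = 6/2 = 3.
(Structurally: 0 ring(s) + 3 π bond(s) = 3.)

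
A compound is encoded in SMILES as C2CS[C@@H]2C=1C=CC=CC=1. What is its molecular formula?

C9H10S

Heavy atoms from the SMILES: 9 C, 1 S.
Implicit hydrogens by atom environment:
  5 × C (aromatic): 1 H each → 5
  2 × C: 2 H each → 4
  1 × C: 1 H
  1 × C (aromatic): no H
  1 × S: no H
  Total hydrogens = 10.
Molecular formula: C9H10S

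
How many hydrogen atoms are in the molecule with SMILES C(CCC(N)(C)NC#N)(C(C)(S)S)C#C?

17

Hydrogens are implicit in SMILES; fill each atom to its normal valence:
  4 × C: no H
  2 × C: 3 H each → 6
  2 × C: 2 H each → 4
  2 × C: 1 H each → 2
  2 × S: 1 H each → 2
  1 × N: 2 H
  1 × N: 1 H
  1 × N: no H
  Total hydrogens = 17.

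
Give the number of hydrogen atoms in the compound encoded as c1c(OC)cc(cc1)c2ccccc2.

12

Hydrogens are implicit in SMILES; fill each atom to its normal valence:
  9 × C (aromatic): 1 H each → 9
  3 × C (aromatic): no H
  1 × C: 3 H
  1 × O: no H
  Total hydrogens = 12.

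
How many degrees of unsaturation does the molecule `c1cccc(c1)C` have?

Molecular formula from the SMILES: C7H8.
DoU = (2C + 2 + N − H − X)/2 = (2·7 + 2 + 0 − 8 − 0)/2 = 8/2 = 4.
(Structurally: 1 ring(s) + 3 π bond(s) = 4.)

4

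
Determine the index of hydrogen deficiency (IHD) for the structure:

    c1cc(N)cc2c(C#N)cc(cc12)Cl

Molecular formula from the SMILES: C11H7ClN2.
DoU = (2C + 2 + N − H − X)/2 = (2·11 + 2 + 2 − 7 − 1)/2 = 18/2 = 9.
(Structurally: 2 ring(s) + 7 π bond(s) = 9.)

9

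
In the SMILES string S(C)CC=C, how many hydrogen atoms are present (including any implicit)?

8

Hydrogens are implicit in SMILES; fill each atom to its normal valence:
  2 × C: 2 H each → 4
  1 × C: 3 H
  1 × C: 1 H
  1 × S: no H
  Total hydrogens = 8.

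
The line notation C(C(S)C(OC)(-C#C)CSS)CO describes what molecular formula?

C8H14O2S3

Heavy atoms from the SMILES: 8 C, 2 O, 3 S.
Implicit hydrogens by atom environment:
  3 × C: 2 H each → 6
  2 × C: 1 H each → 2
  2 × C: no H
  2 × S: 1 H each → 2
  1 × C: 3 H
  1 × O: 1 H
  1 × O: no H
  1 × S: no H
  Total hydrogens = 14.
Molecular formula: C8H14O2S3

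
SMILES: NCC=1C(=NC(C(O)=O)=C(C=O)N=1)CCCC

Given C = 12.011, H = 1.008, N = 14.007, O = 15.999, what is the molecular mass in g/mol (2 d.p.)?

Molecular formula: C11H15N3O3.
M = 11×12.011 + 15×1.008 + 3×14.007 + 3×15.999 = 237.26 g/mol.

237.26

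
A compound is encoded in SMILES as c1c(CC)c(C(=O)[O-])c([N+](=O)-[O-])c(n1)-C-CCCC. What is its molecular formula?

Heavy atoms from the SMILES: 13 C, 2 N, 4 O.
Implicit hydrogens by atom environment:
  5 × C: 2 H each → 10
  4 × C (aromatic): no H
  2 × C: 3 H each → 6
  2 × O: no H
  2 × O (charge -1): no H
  1 × C (aromatic): 1 H
  1 × C: no H
  1 × N (aromatic): no H
  1 × N (charge +1): no H
  Total hydrogens = 17.
Net charge -1.
Molecular formula: C13H17N2O4-

C13H17N2O4-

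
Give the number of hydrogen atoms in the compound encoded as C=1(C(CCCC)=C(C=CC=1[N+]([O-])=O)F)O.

12

Hydrogens are implicit in SMILES; fill each atom to its normal valence:
  4 × C (aromatic): no H
  3 × C: 2 H each → 6
  2 × C (aromatic): 1 H each → 2
  1 × C: 3 H
  1 × F: no H
  1 × N (charge +1): no H
  1 × O: 1 H
  1 × O: no H
  1 × O (charge -1): no H
  Total hydrogens = 12.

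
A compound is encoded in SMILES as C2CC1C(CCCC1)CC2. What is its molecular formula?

Heavy atoms from the SMILES: 10 C.
Implicit hydrogens by atom environment:
  8 × C: 2 H each → 16
  2 × C: 1 H each → 2
  Total hydrogens = 18.
Molecular formula: C10H18

C10H18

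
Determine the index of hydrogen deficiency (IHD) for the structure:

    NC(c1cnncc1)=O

5

Molecular formula from the SMILES: C5H5N3O.
DoU = (2C + 2 + N − H − X)/2 = (2·5 + 2 + 3 − 5 − 0)/2 = 10/2 = 5.
(Structurally: 1 ring(s) + 4 π bond(s) = 5.)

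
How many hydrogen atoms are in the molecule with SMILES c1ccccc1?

Hydrogens are implicit in SMILES; fill each atom to its normal valence:
  6 × C (aromatic): 1 H each → 6
  Total hydrogens = 6.

6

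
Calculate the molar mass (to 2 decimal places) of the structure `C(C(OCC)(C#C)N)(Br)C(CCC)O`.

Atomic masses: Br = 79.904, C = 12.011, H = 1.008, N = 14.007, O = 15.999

Molecular formula: C10H18BrNO2.
M = 1×79.904 + 10×12.011 + 18×1.008 + 1×14.007 + 2×15.999 = 264.16 g/mol.

264.16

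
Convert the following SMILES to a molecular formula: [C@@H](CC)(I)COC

Heavy atoms from the SMILES: 5 C, 1 I, 1 O.
Implicit hydrogens by atom environment:
  2 × C: 3 H each → 6
  2 × C: 2 H each → 4
  1 × C: 1 H
  1 × I: no H
  1 × O: no H
  Total hydrogens = 11.
Molecular formula: C5H11IO

C5H11IO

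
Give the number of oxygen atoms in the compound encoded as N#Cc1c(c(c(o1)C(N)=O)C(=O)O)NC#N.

The symbol for oxygen appears 4 times in the SMILES.

4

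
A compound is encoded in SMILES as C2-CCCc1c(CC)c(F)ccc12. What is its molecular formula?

C12H15F

Heavy atoms from the SMILES: 12 C, 1 F.
Implicit hydrogens by atom environment:
  5 × C: 2 H each → 10
  4 × C (aromatic): no H
  2 × C (aromatic): 1 H each → 2
  1 × C: 3 H
  1 × F: no H
  Total hydrogens = 15.
Molecular formula: C12H15F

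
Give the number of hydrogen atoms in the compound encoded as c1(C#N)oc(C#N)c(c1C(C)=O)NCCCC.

Hydrogens are implicit in SMILES; fill each atom to its normal valence:
  4 × C (aromatic): no H
  3 × C: 2 H each → 6
  3 × C: no H
  2 × C: 3 H each → 6
  2 × N: no H
  1 × N: 1 H
  1 × O (aromatic): no H
  1 × O: no H
  Total hydrogens = 13.

13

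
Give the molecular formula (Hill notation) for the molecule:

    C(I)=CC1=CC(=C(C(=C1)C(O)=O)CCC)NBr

Heavy atoms from the SMILES: 1 Br, 12 C, 1 I, 1 N, 2 O.
Implicit hydrogens by atom environment:
  4 × C (aromatic): no H
  2 × C: 2 H each → 4
  2 × C (aromatic): 1 H each → 2
  2 × C: 1 H each → 2
  1 × Br: no H
  1 × C: 3 H
  1 × C: no H
  1 × I: no H
  1 × N: 1 H
  1 × O: 1 H
  1 × O: no H
  Total hydrogens = 13.
Molecular formula: C12H13BrINO2

C12H13BrINO2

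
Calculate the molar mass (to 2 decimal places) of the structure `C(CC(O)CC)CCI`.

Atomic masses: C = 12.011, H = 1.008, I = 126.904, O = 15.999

242.10

Molecular formula: C7H15IO.
M = 7×12.011 + 15×1.008 + 1×126.904 + 1×15.999 = 242.10 g/mol.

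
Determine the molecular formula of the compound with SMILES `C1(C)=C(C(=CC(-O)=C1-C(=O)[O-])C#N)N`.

C9H7N2O3-

Heavy atoms from the SMILES: 9 C, 2 N, 3 O.
Implicit hydrogens by atom environment:
  5 × C (aromatic): no H
  2 × C: no H
  1 × C: 3 H
  1 × C (aromatic): 1 H
  1 × N: 2 H
  1 × N: no H
  1 × O: 1 H
  1 × O: no H
  1 × O (charge -1): no H
  Total hydrogens = 7.
Net charge -1.
Molecular formula: C9H7N2O3-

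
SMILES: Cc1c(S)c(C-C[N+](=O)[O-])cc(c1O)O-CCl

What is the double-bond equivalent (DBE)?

5

Molecular formula from the SMILES: C10H12ClNO4S.
DoU = (2C + 2 + N − H − X)/2 = (2·10 + 2 + 1 − 12 − 1)/2 = 10/2 = 5.
(Structurally: 1 ring(s) + 4 π bond(s) = 5.)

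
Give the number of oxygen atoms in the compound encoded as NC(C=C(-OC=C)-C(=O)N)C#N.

2

The symbol for oxygen appears 2 times in the SMILES.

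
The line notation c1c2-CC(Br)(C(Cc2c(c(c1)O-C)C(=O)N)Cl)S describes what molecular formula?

C12H13BrClNO2S

Heavy atoms from the SMILES: 1 Br, 12 C, 1 Cl, 1 N, 2 O, 1 S.
Implicit hydrogens by atom environment:
  4 × C (aromatic): no H
  2 × C: 2 H each → 4
  2 × C (aromatic): 1 H each → 2
  2 × C: no H
  2 × O: no H
  1 × Br: no H
  1 × C: 3 H
  1 × C: 1 H
  1 × Cl: no H
  1 × N: 2 H
  1 × S: 1 H
  Total hydrogens = 13.
Molecular formula: C12H13BrClNO2S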